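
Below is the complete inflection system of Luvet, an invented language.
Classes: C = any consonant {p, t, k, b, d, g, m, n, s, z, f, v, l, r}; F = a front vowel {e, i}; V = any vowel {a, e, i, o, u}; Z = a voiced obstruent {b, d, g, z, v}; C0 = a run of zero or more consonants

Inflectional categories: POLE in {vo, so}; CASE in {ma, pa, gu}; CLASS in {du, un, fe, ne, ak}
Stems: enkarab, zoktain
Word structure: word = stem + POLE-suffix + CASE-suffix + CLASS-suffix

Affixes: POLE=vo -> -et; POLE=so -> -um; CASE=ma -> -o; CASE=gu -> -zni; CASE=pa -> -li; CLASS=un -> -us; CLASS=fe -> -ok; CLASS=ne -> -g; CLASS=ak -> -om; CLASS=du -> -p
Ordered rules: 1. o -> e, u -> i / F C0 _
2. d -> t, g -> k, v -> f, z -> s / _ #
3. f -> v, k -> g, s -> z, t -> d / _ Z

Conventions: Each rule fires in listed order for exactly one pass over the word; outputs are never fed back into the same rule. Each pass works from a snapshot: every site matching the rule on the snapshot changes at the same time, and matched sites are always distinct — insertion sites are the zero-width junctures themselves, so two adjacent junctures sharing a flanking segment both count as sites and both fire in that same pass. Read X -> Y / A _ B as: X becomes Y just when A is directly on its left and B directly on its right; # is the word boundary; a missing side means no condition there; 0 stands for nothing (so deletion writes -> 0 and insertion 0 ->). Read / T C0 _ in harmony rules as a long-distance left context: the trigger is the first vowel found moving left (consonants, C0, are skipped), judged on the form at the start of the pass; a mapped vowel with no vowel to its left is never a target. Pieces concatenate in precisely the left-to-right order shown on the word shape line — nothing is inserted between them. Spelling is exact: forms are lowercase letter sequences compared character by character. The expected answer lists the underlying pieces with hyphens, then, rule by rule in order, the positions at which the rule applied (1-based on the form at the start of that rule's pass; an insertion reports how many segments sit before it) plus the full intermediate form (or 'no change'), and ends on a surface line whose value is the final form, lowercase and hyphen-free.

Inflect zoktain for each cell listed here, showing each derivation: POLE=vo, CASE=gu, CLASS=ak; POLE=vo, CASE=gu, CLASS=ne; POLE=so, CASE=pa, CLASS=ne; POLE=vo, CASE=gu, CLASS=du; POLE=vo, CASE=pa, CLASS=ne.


cell POLE=vo, CASE=gu, CLASS=ak:
underlying: zoktain-et-zni-om
1. o -> e, u -> i / F C0 _: fires at position(s) 13: zoktainetzniem
2. d -> t, g -> k, v -> f, z -> s / _ #: no change
3. f -> v, k -> g, s -> z, t -> d / _ Z: fires at position(s) 9: zoktainedzniem
surface: zoktainedzniem

cell POLE=vo, CASE=gu, CLASS=ne:
underlying: zoktain-et-zni-g
1. o -> e, u -> i / F C0 _: no change
2. d -> t, g -> k, v -> f, z -> s / _ #: fires at position(s) 13: zoktainetznik
3. f -> v, k -> g, s -> z, t -> d / _ Z: fires at position(s) 9: zoktainedznik
surface: zoktainedznik

cell POLE=so, CASE=pa, CLASS=ne:
underlying: zoktain-um-li-g
1. o -> e, u -> i / F C0 _: fires at position(s) 8: zoktainimlig
2. d -> t, g -> k, v -> f, z -> s / _ #: fires at position(s) 12: zoktainimlik
3. f -> v, k -> g, s -> z, t -> d / _ Z: no change
surface: zoktainimlik

cell POLE=vo, CASE=gu, CLASS=du:
underlying: zoktain-et-zni-p
1. o -> e, u -> i / F C0 _: no change
2. d -> t, g -> k, v -> f, z -> s / _ #: no change
3. f -> v, k -> g, s -> z, t -> d / _ Z: fires at position(s) 9: zoktainedznip
surface: zoktainedznip

cell POLE=vo, CASE=pa, CLASS=ne:
underlying: zoktain-et-li-g
1. o -> e, u -> i / F C0 _: no change
2. d -> t, g -> k, v -> f, z -> s / _ #: fires at position(s) 12: zoktainetlik
3. f -> v, k -> g, s -> z, t -> d / _ Z: no change
surface: zoktainetlik


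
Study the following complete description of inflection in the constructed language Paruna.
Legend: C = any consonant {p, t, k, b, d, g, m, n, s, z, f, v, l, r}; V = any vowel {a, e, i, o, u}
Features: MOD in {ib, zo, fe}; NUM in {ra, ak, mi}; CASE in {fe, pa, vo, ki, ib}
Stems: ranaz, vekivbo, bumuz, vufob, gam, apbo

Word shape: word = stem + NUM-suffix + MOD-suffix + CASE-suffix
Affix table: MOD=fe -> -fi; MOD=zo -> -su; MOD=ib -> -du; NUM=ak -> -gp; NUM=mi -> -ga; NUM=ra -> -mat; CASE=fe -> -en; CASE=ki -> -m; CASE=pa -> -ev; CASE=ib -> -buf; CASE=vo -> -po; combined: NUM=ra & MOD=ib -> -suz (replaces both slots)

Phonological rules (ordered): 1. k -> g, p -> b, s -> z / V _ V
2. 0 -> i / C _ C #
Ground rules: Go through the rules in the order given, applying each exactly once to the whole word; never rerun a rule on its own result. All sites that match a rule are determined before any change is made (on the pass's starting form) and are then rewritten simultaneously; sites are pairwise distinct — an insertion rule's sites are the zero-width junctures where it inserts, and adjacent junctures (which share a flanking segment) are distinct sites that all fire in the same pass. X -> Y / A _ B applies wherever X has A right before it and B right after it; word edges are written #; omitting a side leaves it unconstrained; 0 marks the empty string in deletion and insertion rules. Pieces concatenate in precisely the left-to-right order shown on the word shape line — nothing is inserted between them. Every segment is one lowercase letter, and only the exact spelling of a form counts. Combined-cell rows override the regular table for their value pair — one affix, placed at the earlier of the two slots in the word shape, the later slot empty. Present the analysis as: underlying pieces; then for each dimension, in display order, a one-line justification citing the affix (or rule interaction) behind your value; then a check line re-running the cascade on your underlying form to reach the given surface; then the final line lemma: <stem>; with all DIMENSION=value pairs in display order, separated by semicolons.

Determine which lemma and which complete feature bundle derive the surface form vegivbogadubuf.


underlying: vekivbo-ga-du-buf
MOD=ib - signalled by the affix -du
NUM=mi - signalled by the affix -ga
CASE=ib - signalled by the affix -buf
check: vekivbogadubuf -> vegivbogadubuf -> vegivbogadubuf
lemma: vekivbo; MOD=ib; NUM=mi; CASE=ib


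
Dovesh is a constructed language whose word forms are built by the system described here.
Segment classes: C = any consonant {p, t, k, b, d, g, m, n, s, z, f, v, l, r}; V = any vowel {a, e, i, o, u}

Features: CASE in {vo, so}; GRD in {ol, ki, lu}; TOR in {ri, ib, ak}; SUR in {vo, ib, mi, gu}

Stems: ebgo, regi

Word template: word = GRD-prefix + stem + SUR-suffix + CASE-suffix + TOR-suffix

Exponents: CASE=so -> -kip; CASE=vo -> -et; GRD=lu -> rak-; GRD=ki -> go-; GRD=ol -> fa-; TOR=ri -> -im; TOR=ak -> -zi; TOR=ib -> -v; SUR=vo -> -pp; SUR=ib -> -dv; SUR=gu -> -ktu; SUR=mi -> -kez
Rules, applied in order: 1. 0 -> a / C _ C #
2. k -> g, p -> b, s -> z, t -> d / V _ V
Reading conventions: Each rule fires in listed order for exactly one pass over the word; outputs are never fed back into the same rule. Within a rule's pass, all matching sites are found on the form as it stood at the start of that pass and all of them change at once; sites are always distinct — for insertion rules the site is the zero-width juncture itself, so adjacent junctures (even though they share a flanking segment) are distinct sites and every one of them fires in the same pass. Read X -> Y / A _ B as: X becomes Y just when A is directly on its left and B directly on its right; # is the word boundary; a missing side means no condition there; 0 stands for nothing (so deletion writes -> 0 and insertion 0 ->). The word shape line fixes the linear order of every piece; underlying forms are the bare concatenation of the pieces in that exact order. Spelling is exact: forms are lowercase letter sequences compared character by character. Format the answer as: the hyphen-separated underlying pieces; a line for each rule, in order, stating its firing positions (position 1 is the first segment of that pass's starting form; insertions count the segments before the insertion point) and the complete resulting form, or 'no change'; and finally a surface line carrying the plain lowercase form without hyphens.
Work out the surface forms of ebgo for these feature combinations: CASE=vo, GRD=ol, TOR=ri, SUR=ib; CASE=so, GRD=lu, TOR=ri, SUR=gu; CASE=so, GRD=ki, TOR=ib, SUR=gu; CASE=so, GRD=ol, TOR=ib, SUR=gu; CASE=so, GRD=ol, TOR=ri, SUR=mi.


cell CASE=vo, GRD=ol, TOR=ri, SUR=ib:
underlying: fa-ebgo-dv-et-im
1. 0 -> a / C _ C #: no change
2. k -> g, p -> b, s -> z, t -> d / V _ V: fires at position(s) 10: faebgodvedim
surface: faebgodvedim

cell CASE=so, GRD=lu, TOR=ri, SUR=gu:
underlying: rak-ebgo-ktu-kip-im
1. 0 -> a / C _ C #: no change
2. k -> g, p -> b, s -> z, t -> d / V _ V: fires at position(s) 3, 11, 13: ragebgoktugibim
surface: ragebgoktugibim

cell CASE=so, GRD=ki, TOR=ib, SUR=gu:
underlying: go-ebgo-ktu-kip-v
1. 0 -> a / C _ C #: inserts after position(s) 12: goebgoktukipav
2. k -> g, p -> b, s -> z, t -> d / V _ V: fires at position(s) 10, 12: goebgoktugibav
surface: goebgoktugibav

cell CASE=so, GRD=ol, TOR=ib, SUR=gu:
underlying: fa-ebgo-ktu-kip-v
1. 0 -> a / C _ C #: inserts after position(s) 12: faebgoktukipav
2. k -> g, p -> b, s -> z, t -> d / V _ V: fires at position(s) 10, 12: faebgoktugibav
surface: faebgoktugibav

cell CASE=so, GRD=ol, TOR=ri, SUR=mi:
underlying: fa-ebgo-kez-kip-im
1. 0 -> a / C _ C #: no change
2. k -> g, p -> b, s -> z, t -> d / V _ V: fires at position(s) 7, 12: faebgogezkibim
surface: faebgogezkibim


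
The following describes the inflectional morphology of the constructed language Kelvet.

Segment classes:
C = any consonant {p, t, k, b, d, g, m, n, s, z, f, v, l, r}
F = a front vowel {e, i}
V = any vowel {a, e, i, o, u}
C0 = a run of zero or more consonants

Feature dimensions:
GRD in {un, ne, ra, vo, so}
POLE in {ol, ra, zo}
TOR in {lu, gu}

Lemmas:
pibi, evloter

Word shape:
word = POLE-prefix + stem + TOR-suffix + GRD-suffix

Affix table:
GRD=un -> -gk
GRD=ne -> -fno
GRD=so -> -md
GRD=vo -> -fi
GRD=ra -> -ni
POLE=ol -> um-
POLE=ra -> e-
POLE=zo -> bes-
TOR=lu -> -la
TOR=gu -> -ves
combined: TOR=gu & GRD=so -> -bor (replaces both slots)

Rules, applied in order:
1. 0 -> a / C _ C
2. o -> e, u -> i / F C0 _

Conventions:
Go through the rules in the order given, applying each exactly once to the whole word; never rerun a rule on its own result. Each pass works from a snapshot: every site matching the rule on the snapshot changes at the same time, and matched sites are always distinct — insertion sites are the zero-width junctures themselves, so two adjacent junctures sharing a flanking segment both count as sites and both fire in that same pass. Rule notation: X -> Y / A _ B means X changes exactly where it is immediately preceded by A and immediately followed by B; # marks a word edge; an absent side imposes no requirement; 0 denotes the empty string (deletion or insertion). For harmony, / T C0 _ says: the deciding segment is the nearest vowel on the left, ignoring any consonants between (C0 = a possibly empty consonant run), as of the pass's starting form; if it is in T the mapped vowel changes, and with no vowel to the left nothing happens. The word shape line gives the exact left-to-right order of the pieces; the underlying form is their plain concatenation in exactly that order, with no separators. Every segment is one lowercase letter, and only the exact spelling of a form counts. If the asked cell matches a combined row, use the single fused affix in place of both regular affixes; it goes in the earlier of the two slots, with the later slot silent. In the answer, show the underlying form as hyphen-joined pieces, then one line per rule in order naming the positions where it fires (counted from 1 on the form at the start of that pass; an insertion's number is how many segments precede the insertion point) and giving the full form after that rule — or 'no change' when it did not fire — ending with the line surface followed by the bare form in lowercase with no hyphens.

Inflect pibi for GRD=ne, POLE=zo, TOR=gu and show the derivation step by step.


underlying: bes-pibi-ves-fno
1. 0 -> a / C _ C: inserts after position(s) 3, 10, 11: besapibivesafano
2. o -> e, u -> i / F C0 _: no change
surface: besapibivesafano


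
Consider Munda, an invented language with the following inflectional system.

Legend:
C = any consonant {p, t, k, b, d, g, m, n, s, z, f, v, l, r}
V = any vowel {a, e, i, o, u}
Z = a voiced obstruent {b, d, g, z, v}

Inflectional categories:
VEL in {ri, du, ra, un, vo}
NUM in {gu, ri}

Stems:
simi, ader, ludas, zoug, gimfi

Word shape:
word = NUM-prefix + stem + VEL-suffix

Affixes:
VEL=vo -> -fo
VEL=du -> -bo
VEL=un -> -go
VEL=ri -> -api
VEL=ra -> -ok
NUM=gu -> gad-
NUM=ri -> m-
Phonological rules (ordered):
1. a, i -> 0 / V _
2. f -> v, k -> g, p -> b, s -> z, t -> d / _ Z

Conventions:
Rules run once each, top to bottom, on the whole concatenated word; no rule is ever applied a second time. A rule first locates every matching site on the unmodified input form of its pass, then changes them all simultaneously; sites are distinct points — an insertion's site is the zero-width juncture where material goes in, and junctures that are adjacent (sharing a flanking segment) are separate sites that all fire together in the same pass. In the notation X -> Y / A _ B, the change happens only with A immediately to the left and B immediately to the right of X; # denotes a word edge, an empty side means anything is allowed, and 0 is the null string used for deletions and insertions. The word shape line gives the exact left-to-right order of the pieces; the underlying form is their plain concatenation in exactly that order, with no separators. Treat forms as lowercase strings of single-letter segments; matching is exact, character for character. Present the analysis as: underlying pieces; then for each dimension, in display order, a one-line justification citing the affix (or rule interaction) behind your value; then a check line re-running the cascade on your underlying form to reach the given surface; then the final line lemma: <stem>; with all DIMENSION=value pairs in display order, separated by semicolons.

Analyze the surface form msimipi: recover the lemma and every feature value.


underlying: m-simi-api
VEL=ri - signalled by the affix -api
NUM=ri - signalled by the affix m-
check: msimiapi -> msimipi -> msimipi
lemma: simi; VEL=ri; NUM=ri


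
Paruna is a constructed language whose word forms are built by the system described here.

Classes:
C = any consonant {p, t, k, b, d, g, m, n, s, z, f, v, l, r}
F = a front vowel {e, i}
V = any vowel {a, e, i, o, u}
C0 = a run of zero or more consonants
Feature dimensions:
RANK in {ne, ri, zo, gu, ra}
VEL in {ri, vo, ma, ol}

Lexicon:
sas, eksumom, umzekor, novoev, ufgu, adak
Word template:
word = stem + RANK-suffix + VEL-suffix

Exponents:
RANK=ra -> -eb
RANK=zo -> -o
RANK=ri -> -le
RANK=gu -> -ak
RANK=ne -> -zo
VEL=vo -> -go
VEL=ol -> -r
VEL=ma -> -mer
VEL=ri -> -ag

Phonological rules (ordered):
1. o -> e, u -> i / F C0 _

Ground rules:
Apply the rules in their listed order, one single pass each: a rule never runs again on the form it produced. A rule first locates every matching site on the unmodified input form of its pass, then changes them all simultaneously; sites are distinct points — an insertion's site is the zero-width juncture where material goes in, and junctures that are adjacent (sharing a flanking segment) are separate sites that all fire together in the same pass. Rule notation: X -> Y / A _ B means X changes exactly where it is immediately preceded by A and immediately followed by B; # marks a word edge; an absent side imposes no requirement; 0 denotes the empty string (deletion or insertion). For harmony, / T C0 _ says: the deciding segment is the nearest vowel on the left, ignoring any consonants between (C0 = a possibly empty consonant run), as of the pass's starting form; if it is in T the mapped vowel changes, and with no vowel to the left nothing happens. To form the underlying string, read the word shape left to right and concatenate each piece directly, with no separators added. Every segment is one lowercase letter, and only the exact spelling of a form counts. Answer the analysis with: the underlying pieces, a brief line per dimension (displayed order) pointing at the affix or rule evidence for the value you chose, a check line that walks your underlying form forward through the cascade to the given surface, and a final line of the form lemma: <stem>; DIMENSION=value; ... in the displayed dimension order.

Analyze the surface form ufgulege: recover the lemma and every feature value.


underlying: ufgu-le-go
RANK=ri - signalled by the affix -le
VEL=vo - signalled by the affix -go
check: ufgulego -> ufgulege
lemma: ufgu; RANK=ri; VEL=vo


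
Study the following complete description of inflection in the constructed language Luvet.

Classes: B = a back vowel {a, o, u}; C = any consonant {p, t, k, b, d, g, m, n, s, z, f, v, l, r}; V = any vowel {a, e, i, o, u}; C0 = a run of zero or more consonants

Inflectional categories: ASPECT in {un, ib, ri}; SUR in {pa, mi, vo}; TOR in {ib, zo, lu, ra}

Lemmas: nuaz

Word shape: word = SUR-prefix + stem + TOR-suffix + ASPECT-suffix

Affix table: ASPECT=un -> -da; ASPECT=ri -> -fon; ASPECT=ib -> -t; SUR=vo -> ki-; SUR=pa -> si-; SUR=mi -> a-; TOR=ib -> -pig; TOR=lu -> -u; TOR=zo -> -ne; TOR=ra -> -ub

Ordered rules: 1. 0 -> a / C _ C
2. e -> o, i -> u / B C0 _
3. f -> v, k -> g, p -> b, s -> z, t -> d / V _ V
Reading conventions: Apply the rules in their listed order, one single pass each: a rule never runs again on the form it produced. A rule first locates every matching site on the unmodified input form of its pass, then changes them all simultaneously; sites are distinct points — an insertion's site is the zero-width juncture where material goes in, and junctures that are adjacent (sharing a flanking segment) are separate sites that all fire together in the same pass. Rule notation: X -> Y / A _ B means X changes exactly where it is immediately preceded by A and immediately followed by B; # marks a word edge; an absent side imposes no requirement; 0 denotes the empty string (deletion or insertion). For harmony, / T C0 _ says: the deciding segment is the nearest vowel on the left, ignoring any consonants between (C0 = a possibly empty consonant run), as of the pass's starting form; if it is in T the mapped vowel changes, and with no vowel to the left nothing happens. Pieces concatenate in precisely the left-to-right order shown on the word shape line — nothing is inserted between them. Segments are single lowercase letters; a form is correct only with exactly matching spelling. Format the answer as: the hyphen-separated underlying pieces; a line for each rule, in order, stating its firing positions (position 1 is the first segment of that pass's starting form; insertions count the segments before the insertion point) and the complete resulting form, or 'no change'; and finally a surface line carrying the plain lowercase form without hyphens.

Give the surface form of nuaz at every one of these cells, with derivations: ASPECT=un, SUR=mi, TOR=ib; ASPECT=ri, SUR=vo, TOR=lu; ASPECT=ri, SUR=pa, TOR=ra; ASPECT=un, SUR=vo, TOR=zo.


cell ASPECT=un, SUR=mi, TOR=ib:
underlying: a-nuaz-pig-da
1. 0 -> a / C _ C: inserts after position(s) 5, 8: anuazapigada
2. e -> o, i -> u / B C0 _: fires at position(s) 8: anuazapugada
3. f -> v, k -> g, p -> b, s -> z, t -> d / V _ V: fires at position(s) 7: anuazabugada
surface: anuazabugada

cell ASPECT=ri, SUR=vo, TOR=lu:
underlying: ki-nuaz-u-fon
1. 0 -> a / C _ C: no change
2. e -> o, i -> u / B C0 _: no change
3. f -> v, k -> g, p -> b, s -> z, t -> d / V _ V: fires at position(s) 8: kinuazuvon
surface: kinuazuvon

cell ASPECT=ri, SUR=pa, TOR=ra:
underlying: si-nuaz-ub-fon
1. 0 -> a / C _ C: inserts after position(s) 8: sinuazubafon
2. e -> o, i -> u / B C0 _: no change
3. f -> v, k -> g, p -> b, s -> z, t -> d / V _ V: fires at position(s) 10: sinuazubavon
surface: sinuazubavon

cell ASPECT=un, SUR=vo, TOR=zo:
underlying: ki-nuaz-ne-da
1. 0 -> a / C _ C: inserts after position(s) 6: kinuazaneda
2. e -> o, i -> u / B C0 _: fires at position(s) 9: kinuazanoda
3. f -> v, k -> g, p -> b, s -> z, t -> d / V _ V: no change
surface: kinuazanoda


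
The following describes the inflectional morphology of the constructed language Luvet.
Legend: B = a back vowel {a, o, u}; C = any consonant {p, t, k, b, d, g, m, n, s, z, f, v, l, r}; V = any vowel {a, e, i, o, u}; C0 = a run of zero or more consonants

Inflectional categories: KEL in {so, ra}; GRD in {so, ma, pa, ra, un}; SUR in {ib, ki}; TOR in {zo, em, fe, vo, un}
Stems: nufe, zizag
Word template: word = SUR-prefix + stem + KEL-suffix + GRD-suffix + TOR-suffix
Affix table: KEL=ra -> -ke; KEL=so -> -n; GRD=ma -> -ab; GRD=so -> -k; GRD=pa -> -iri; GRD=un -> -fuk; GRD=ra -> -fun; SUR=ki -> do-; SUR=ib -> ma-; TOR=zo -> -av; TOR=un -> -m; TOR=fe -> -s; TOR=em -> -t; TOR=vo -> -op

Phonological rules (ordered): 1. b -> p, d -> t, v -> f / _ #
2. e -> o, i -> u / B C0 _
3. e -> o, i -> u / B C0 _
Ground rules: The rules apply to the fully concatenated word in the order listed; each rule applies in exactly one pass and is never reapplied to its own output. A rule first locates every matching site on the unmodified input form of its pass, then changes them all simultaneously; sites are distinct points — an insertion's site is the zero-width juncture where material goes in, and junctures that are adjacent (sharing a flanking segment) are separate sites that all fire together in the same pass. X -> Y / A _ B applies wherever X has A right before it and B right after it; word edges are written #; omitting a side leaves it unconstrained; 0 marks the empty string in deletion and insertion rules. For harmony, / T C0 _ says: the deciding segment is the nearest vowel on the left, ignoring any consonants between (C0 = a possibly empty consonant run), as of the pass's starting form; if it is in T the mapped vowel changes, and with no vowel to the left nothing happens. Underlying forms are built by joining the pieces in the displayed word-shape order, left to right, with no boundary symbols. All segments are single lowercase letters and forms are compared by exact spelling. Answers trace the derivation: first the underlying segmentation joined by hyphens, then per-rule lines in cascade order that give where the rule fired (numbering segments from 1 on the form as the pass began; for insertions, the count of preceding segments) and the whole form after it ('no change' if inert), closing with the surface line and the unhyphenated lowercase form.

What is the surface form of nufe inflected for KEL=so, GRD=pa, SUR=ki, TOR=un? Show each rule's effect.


underlying: do-nufe-n-iri-m
1. b -> p, d -> t, v -> f / _ #: no change
2. e -> o, i -> u / B C0 _: fires at position(s) 6: donufonirim
3. e -> o, i -> u / B C0 _: fires at position(s) 8: donufonurim
surface: donufonurim


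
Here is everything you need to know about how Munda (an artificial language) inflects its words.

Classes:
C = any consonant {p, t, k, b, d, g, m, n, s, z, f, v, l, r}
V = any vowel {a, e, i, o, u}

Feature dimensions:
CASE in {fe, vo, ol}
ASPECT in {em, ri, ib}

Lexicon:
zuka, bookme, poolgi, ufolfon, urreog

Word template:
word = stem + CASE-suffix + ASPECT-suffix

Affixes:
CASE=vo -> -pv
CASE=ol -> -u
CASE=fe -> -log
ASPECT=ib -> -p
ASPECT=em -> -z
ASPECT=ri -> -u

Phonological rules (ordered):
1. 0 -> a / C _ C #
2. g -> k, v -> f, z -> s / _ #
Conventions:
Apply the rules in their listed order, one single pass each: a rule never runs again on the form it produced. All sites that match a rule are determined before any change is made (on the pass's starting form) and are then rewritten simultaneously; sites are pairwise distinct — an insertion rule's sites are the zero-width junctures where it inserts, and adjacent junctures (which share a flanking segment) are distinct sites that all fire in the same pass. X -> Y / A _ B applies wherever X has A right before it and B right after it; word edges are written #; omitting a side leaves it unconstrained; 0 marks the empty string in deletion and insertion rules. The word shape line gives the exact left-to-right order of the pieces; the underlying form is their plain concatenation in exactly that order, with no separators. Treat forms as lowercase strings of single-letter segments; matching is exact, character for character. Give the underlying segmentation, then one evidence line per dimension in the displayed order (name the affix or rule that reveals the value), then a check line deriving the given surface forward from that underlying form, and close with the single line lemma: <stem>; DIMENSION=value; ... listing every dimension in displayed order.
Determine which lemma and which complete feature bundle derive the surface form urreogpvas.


underlying: urreog-pv-z
CASE=vo - signalled by the affix -pv
ASPECT=em - signalled by the affix -z
check: urreogpvz -> urreogpvaz -> urreogpvas
lemma: urreog; CASE=vo; ASPECT=em


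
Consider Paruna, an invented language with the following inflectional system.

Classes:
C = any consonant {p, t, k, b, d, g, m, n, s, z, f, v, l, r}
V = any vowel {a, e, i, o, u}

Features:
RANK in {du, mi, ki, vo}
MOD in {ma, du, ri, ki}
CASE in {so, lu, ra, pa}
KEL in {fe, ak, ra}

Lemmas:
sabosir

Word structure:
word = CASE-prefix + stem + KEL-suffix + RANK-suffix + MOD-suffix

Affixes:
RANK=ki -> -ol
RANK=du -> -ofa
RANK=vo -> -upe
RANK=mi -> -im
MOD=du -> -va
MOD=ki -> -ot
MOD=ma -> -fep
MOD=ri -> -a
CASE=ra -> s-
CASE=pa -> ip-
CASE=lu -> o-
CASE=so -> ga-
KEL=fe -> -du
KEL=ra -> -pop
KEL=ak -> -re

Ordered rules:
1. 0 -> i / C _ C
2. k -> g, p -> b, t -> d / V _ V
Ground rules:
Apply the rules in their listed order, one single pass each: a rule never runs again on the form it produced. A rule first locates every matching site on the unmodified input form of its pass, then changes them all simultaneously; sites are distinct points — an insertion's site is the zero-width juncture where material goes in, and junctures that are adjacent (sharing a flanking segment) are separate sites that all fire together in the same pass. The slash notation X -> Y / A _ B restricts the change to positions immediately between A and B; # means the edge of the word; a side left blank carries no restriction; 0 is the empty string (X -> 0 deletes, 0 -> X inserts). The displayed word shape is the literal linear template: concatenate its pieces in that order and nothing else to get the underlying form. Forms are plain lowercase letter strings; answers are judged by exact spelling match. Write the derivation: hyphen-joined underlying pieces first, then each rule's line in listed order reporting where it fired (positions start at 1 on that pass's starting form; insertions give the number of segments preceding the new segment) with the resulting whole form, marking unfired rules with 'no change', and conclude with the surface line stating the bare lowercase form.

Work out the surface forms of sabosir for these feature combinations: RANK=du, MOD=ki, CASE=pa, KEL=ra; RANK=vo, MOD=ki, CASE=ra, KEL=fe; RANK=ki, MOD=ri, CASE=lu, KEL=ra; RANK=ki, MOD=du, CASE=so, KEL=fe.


cell RANK=du, MOD=ki, CASE=pa, KEL=ra:
underlying: ip-sabosir-pop-ofa-ot
1. 0 -> i / C _ C: inserts after position(s) 2, 9: ipisabosiripopofaot
2. k -> g, p -> b, t -> d / V _ V: fires at position(s) 2, 12, 14: ibisabosiribobofaot
surface: ibisabosiribobofaot

cell RANK=vo, MOD=ki, CASE=ra, KEL=fe:
underlying: s-sabosir-du-upe-ot
1. 0 -> i / C _ C: inserts after position(s) 1, 8: sisabosiriduupeot
2. k -> g, p -> b, t -> d / V _ V: fires at position(s) 14: sisabosiriduubeot
surface: sisabosiriduubeot

cell RANK=ki, MOD=ri, CASE=lu, KEL=ra:
underlying: o-sabosir-pop-ol-a
1. 0 -> i / C _ C: inserts after position(s) 8: osabosiripopola
2. k -> g, p -> b, t -> d / V _ V: fires at position(s) 10, 12: osabosiribobola
surface: osabosiribobola

cell RANK=ki, MOD=du, CASE=so, KEL=fe:
underlying: ga-sabosir-du-ol-va
1. 0 -> i / C _ C: inserts after position(s) 9, 13: gasabosiriduoliva
2. k -> g, p -> b, t -> d / V _ V: no change
surface: gasabosiriduoliva


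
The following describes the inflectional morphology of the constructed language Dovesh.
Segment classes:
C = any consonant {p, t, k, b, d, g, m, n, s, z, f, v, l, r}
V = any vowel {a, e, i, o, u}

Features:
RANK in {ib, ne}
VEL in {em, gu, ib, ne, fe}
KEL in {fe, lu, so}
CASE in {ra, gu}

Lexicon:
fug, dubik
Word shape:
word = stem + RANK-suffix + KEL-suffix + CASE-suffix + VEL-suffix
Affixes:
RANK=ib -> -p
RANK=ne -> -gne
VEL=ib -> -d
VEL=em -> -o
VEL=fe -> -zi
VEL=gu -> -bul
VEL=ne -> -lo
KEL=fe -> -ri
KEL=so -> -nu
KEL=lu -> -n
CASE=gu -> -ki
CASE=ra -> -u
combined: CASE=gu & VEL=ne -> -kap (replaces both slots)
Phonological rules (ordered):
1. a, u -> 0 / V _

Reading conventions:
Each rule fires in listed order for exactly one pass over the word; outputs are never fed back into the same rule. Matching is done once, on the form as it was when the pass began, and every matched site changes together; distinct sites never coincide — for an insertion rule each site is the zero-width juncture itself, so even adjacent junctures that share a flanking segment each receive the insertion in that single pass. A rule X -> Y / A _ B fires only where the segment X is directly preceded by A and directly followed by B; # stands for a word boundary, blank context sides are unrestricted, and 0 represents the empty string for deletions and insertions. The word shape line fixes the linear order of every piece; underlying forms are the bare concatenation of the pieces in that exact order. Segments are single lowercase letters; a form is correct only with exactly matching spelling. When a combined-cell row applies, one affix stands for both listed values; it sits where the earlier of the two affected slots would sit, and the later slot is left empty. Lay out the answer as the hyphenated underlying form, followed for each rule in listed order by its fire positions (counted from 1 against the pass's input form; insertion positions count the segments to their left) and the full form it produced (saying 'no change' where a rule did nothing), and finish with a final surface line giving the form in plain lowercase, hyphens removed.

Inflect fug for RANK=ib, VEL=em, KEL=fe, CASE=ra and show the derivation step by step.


underlying: fug-p-ri-u-o
1. a, u -> 0 / V _: fires at position(s) 7: fugprio
surface: fugprio


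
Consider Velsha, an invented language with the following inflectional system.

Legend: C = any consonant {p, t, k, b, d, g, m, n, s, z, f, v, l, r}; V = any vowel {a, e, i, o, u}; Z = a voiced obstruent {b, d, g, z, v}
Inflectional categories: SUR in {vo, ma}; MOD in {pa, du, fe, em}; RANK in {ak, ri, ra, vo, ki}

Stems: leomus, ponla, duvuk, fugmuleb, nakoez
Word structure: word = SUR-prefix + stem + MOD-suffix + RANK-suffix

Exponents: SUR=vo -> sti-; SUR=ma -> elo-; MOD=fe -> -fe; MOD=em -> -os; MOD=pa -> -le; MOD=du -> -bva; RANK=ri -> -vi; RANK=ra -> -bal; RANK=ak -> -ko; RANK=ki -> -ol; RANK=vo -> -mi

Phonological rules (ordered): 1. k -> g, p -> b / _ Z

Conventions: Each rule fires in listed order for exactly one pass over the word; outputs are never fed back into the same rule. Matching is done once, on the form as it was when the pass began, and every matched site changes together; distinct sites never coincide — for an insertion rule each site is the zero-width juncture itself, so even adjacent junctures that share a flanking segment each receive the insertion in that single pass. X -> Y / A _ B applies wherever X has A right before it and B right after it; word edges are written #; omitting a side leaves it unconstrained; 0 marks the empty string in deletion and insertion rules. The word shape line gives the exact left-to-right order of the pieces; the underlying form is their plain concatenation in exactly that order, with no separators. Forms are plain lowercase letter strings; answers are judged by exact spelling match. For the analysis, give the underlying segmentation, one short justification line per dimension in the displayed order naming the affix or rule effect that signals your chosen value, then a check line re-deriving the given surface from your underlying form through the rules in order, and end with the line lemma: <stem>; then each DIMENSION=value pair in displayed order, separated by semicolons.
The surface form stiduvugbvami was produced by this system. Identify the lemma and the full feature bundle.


underlying: sti-duvuk-bva-mi
SUR=vo - signalled by the affix sti-
MOD=du - signalled by the affix -bva
RANK=vo - signalled by the affix -mi
check: stiduvukbvami -> stiduvugbvami
lemma: duvuk; SUR=vo; MOD=du; RANK=vo


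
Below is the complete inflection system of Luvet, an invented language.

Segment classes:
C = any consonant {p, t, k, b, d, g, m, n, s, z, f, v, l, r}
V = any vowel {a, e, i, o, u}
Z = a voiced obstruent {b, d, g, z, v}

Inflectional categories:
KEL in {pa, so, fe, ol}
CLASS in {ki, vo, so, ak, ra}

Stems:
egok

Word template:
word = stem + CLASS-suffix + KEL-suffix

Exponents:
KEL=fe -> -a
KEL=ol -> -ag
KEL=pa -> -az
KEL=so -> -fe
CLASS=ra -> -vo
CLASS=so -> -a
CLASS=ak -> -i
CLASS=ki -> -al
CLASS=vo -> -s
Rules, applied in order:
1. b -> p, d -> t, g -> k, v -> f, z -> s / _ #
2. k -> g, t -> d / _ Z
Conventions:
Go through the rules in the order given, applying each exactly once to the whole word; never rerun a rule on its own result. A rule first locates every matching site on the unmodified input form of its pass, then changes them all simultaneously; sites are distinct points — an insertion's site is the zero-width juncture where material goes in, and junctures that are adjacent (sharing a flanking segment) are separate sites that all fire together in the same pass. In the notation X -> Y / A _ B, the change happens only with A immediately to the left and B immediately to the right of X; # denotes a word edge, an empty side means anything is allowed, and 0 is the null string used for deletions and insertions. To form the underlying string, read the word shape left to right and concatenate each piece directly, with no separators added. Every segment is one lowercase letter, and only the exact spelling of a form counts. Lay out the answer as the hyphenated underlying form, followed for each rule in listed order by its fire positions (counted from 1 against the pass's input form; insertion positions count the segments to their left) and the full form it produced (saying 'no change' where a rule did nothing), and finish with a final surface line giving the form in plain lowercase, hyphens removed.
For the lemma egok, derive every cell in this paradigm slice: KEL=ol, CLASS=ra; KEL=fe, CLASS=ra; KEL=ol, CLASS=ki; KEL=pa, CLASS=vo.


cell KEL=ol, CLASS=ra:
underlying: egok-vo-ag
1. b -> p, d -> t, g -> k, v -> f, z -> s / _ #: fires at position(s) 8: egokvoak
2. k -> g, t -> d / _ Z: fires at position(s) 4: egogvoak
surface: egogvoak

cell KEL=fe, CLASS=ra:
underlying: egok-vo-a
1. b -> p, d -> t, g -> k, v -> f, z -> s / _ #: no change
2. k -> g, t -> d / _ Z: fires at position(s) 4: egogvoa
surface: egogvoa

cell KEL=ol, CLASS=ki:
underlying: egok-al-ag
1. b -> p, d -> t, g -> k, v -> f, z -> s / _ #: fires at position(s) 8: egokalak
2. k -> g, t -> d / _ Z: no change
surface: egokalak

cell KEL=pa, CLASS=vo:
underlying: egok-s-az
1. b -> p, d -> t, g -> k, v -> f, z -> s / _ #: fires at position(s) 7: egoksas
2. k -> g, t -> d / _ Z: no change
surface: egoksas


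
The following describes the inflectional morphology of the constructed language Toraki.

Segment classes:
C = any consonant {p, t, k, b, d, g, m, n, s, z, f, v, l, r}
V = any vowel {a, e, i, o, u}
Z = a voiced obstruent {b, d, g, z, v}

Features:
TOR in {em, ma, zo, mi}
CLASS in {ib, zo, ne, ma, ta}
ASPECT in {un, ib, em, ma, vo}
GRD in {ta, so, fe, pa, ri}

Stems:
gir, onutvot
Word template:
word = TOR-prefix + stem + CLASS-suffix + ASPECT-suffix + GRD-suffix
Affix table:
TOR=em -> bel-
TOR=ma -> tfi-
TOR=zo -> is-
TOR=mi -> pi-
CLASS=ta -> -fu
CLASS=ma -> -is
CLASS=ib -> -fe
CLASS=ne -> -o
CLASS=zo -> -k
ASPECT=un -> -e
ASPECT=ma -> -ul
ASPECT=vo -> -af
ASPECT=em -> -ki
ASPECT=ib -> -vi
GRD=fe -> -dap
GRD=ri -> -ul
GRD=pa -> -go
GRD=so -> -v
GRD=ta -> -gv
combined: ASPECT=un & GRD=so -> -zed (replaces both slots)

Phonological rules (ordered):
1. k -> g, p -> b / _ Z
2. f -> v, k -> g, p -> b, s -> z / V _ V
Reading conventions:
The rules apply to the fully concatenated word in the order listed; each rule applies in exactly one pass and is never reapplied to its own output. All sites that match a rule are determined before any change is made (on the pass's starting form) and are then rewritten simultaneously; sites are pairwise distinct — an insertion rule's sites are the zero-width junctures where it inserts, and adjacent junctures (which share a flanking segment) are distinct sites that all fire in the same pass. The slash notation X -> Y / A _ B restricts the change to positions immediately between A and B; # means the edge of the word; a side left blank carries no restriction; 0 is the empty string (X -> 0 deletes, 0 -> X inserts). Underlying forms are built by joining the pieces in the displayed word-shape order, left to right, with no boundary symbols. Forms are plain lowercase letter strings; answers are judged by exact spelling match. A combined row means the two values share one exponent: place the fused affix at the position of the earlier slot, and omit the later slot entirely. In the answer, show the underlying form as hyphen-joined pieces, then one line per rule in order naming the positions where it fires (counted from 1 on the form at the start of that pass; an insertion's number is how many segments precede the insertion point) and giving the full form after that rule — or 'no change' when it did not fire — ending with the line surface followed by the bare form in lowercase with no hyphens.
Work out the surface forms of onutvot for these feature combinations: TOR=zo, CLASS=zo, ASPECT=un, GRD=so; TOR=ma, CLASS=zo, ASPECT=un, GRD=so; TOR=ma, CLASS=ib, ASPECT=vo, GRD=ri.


cell TOR=zo, CLASS=zo, ASPECT=un, GRD=so:
underlying: is-onutvot-k-zed
1. k -> g, p -> b / _ Z: fires at position(s) 10: isonutvotgzed
2. f -> v, k -> g, p -> b, s -> z / V _ V: fires at position(s) 2: izonutvotgzed
surface: izonutvotgzed

cell TOR=ma, CLASS=zo, ASPECT=un, GRD=so:
underlying: tfi-onutvot-k-zed
1. k -> g, p -> b / _ Z: fires at position(s) 11: tfionutvotgzed
2. f -> v, k -> g, p -> b, s -> z / V _ V: no change
surface: tfionutvotgzed

cell TOR=ma, CLASS=ib, ASPECT=vo, GRD=ri:
underlying: tfi-onutvot-fe-af-ul
1. k -> g, p -> b / _ Z: no change
2. f -> v, k -> g, p -> b, s -> z / V _ V: fires at position(s) 14: tfionutvotfeavul
surface: tfionutvotfeavul


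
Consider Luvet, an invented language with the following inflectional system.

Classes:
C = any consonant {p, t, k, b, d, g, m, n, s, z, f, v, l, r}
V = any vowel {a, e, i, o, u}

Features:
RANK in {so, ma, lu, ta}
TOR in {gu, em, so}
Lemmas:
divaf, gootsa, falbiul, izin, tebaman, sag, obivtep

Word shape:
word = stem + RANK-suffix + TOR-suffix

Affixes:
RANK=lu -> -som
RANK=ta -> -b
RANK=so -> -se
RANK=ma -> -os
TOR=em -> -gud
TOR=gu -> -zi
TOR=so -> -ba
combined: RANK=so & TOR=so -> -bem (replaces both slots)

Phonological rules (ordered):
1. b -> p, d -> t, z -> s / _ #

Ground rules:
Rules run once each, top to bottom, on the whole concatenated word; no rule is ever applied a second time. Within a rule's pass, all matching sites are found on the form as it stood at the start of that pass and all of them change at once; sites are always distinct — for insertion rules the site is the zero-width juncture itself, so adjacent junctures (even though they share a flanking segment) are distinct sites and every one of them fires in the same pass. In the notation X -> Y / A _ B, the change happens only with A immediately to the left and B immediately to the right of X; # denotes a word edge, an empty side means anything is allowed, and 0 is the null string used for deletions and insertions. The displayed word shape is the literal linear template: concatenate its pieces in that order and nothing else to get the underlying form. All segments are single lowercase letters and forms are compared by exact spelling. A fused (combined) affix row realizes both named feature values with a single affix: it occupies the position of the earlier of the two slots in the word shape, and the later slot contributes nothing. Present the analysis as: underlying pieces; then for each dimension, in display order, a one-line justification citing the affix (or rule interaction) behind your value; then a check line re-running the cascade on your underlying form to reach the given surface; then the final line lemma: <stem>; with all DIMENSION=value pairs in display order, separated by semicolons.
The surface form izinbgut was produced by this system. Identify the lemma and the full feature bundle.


underlying: izin-b-gud
RANK=ta - signalled by the affix -b
TOR=em - signalled by the affix -gud
check: izinbgud -> izinbgut
lemma: izin; RANK=ta; TOR=em
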